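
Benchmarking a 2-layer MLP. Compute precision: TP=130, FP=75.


Precision = TP/(TP+FP)
= 130/(130+75)
= 130/205 = 63.41%

63.41%


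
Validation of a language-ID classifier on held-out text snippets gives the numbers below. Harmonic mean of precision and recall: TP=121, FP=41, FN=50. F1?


Precision = 121/162 = 0.7469
Recall = 121/171 = 0.7076
F1 = 2·P·R/(P+R) = 2·TP/(2·TP+FP+FN) = 242/(242+41+50) = 242/333 = 0.7267

0.7267


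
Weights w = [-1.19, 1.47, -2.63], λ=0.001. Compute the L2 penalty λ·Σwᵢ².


‖w‖₂² = (-1.19)² + (1.47)² + (-2.63)²
     = 1.4161 + 2.1609 + 6.9169
     = 10.4939
λ·‖w‖₂² = 0.001·10.4939 = 0.010494

0.010494


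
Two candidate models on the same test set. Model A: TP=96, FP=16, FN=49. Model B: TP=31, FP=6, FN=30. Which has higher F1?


Model A: P=96/112=0.8571, R=96/145=0.6621, F1=2PR/(P+R)=2TP/(2TP+FP+FN)=192/257=0.7471
Model B: P=31/37=0.8378, R=31/61=0.5082, F1=2PR/(P+R)=2TP/(2TP+FP+FN)=62/98=0.6327
0.7471 > 0.6327 → Model A

Model A


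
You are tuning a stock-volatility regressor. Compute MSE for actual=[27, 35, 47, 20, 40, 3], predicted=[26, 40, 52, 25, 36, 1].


Squared errors: (27-26)²=1, (35-40)²=25, (47-52)²=25, (20-25)²=25, (40-36)²=16, (3-1)²=4
Sum = 96
MSE = 96/6 = 16

16


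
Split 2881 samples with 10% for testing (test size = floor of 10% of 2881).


Test = ⌊2881·10/100⌋ = 288
Train = 2881 - 288 = 2593

Train: 2593, Test: 288


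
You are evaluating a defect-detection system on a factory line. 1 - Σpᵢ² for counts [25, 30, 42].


Probabilities: [25/97, 30/97, 42/97] ≈ [0.2577, 0.3093, 0.433]
Σpᵢ² = (625 + 900 + 1764)/97² = 3289/9409
Gini = 1 - Σpᵢ² = 1 - 3289/9409 = 0.6504

0.6504


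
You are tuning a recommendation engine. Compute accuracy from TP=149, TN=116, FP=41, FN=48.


Accuracy = (TP+TN)/(TP+TN+FP+FN)
= (149+116)/(354)
= 265/354 = 74.86%

74.86%


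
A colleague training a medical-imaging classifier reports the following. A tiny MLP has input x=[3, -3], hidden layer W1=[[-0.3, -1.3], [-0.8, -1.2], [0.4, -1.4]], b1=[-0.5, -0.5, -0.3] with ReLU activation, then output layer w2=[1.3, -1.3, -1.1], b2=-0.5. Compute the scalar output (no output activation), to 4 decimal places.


z1[0] = (-0.3)·(3) + (-1.3)·(-3) - 0.5 = 2.5
z1[1] = (-0.8)·(3) + (-1.2)·(-3) - 0.5 = 0.7
z1[2] = (0.4)·(3) + (-1.4)·(-3) - 0.3 = 5.1
h = ReLU(z1) = [2.5, 0.7, 5.1]
output = (1.3)·(2.5) + (-1.3)·(0.7) + (-1.1)·(5.1) - 0.5 = -3.77

-3.77


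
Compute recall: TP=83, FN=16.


Recall = TP/(TP+FN)
= 83/(83+16)
= 83/99 = 83.84%

83.84%


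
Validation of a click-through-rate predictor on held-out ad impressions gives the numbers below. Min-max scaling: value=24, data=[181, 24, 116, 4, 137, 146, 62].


min=4, max=181
(24-4)/(181-4) = 20/177 = 0.113

0.113


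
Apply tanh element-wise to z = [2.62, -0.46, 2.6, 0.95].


tanh(2.62) = 0.9895
tanh(-0.46) = -0.4301
tanh(2.6) = 0.989
tanh(0.95) = 0.7398
result = [0.9895, -0.4301, 0.989, 0.7398]

[0.9895, -0.4301, 0.989, 0.7398]


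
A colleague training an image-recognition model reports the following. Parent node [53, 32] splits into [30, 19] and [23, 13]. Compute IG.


Parent = [53, 32], H_parent = 0.9555
H_left = 0.9633 (n=49), H_right = 0.9436 (n=36)
H_children = (49/85)·0.9633 + (36/85)·0.9436 = 0.955
IG = 0.9555 - 0.955 = 0.0005

0.0005


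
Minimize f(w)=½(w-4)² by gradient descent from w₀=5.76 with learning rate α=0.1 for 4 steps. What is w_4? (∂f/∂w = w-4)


step 1: grad = 5.76-4 = 1.76; w = 5.76 - 0.1·(1.76) = 5.584
step 2: grad = 5.584-4 = 1.584; w = 5.584 - 0.1·(1.584) = 5.4256
step 3: grad = 5.4256-4 = 1.4256; w = 5.4256 - 0.1·(1.4256) = 5.28304
step 4: grad = 5.28304-4 = 1.28304; w = 5.28304 - 0.1·(1.28304) = 5.154736

5.154736


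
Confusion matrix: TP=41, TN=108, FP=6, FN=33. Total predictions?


Total = TP + TN + FP + FN
= 41 + 108 + 6 + 33
= 188
(Predicted positive: 47, predicted negative: 141)

188


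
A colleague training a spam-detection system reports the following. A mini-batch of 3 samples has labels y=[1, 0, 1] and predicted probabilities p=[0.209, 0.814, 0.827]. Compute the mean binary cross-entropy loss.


L[0] = -ln(0.209) = 1.5654
L[1] = -ln(1-0.814) = -ln(0.186) = 1.682
L[2] = -ln(0.827) = 0.19
mean = (1.5654 + 1.682 + 0.19)/3 = 1.1458

1.1458


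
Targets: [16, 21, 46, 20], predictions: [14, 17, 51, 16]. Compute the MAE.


Absolute errors: |16-14|=2, |21-17|=4, |46-51|=5, |20-16|=4
Sum = 15
MAE = 15/4 = 15/4

15/4


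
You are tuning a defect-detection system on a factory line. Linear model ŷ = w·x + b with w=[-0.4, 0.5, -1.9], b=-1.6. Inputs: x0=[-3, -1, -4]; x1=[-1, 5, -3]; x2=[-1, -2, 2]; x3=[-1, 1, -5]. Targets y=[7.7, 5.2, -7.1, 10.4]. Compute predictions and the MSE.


ŷ0 = (-0.4)·(-3) + (0.5)·(-1) + (-1.9)·(-4) - 1.6 = 6.7
ŷ1 = (-0.4)·(-1) + (0.5)·(5) + (-1.9)·(-3) - 1.6 = 7.0
ŷ2 = (-0.4)·(-1) + (0.5)·(-2) + (-1.9)·(2) - 1.6 = -6.0
ŷ3 = (-0.4)·(-1) + (0.5)·(1) + (-1.9)·(-5) - 1.6 = 8.8
errors² = [1.0, 3.24, 1.21, 2.56]
MSE = 8.0100/4 = 2.0025

2.0025


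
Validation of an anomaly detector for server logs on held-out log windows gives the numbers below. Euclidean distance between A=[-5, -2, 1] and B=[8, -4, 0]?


d = √((-5-8)² + (-2+ 4)² + (1-0)²)
  = √(169 + 4 + 1)
  = √174 = 13.1909

13.1909


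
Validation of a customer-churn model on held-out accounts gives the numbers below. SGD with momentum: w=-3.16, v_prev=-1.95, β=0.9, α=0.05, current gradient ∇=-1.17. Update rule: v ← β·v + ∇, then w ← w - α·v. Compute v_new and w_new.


v_new = 0.9·-1.95 - 1.17 = -1.755 - 1.17 = -2.925
w_new = -3.16 - 0.05·-2.925 = -3.16 + 0.14625 = -3.01375

v_new=-2.925, w_new=-3.01375


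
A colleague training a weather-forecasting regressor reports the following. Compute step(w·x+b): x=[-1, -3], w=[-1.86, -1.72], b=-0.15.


z = (-1)·(-1.86) + (-3)·(-1.72) - 0.15
  = 6.87
step(z) = 1 (z≥0)

1


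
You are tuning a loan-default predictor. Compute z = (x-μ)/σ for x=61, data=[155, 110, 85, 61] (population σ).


μ = 102.75, σ = 34.7877
z = (61 - 102.75)/34.7877 = -1.2001

-1.2001


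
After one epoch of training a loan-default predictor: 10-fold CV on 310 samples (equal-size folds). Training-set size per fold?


Fold size = 310/10 = 31
Training per fold = 310 - 31 = 279

279


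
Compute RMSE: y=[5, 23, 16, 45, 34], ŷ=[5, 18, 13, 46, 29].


MSE = 60/5 = 12
RMSE = √(60/5) = 3.4641

3.4641


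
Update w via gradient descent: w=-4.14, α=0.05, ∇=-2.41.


w_new = w - α·∇
= -4.14 - 0.05·-2.41
= -4.14 + 0.1205
= -4.0195

-4.0195


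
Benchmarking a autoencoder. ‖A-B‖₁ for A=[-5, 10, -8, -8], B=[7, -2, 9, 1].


d = |-5-7| + |10+ 2| + |-8-9| + |-8-1|
  = 12 + 12 + 17 + 9
  = 50

50


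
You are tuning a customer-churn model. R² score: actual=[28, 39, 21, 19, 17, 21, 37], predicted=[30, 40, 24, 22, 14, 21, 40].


ȳ = 26
SS_res = Σ(y-ŷ)² = 41
SS_tot = Σ(y-ȳ)² = 474
R² = 1 - SS_res/SS_tot = 1 - 0.0865 = 0.9135

0.9135


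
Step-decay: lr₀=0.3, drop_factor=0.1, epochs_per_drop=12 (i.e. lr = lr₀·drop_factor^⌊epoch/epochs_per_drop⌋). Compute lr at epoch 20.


n_drops = ⌊20/12⌋ = 1
lr = 0.3·0.1^1 = 0.3·0.1 = 0.03

0.03


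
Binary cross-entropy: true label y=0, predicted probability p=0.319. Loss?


BCE = -[y·ln(p) + (1-y)·ln(1-p)]
= -0 - 1·ln(1-0.319)
= -ln(0.681) = 0.3842

0.3842


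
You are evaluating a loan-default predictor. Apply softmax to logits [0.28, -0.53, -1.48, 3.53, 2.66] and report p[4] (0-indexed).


Exponentials: e^0.28=1.3231, e^-0.53=0.5886, e^-1.48=0.2276, e^3.53=34.124, e^2.66=14.2963
Sum = 50.5596
Softmax = [0.0262, 0.0116, 0.0045, 0.6749, 0.2828]
p[4] = 14.2963/50.5596 = 0.2828

0.2828


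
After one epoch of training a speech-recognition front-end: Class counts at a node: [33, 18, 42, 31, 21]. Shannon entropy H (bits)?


Probabilities: [33/145, 18/145, 42/145, 31/145, 21/145] ≈ [0.2276, 0.1241, 0.2897, 0.2138, 0.1448]
H = -((33/145)·log₂(33/145) + (18/145)·log₂(18/145) + (42/145)·log₂(42/145) + (31/145)·log₂(31/145) + (21/145)·log₂(21/145))
  = 2.257 bits

2.257 bits


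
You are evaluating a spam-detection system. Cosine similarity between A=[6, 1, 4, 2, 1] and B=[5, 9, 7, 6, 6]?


A·B = 6·5 + 1·9 + 4·7 + 2·6 + 1·6 = 85
‖A‖ = √58 = 7.6158, ‖B‖ = √227 = 15.0665
cos = 85/(√58·√227) = 85/√13166 = 0.7408

0.7408


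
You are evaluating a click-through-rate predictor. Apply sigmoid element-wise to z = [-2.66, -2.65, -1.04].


σ(-2.66) = 1/(1+e^2.66) = 0.0654
σ(-2.65) = 1/(1+e^2.65) = 0.066
σ(-1.04) = 1/(1+e^1.04) = 0.2611
result = [0.0654, 0.066, 0.2611]

[0.0654, 0.066, 0.2611]


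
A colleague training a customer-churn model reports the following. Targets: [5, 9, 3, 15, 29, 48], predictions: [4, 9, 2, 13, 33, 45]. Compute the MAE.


Absolute errors: |5-4|=1, |9-9|=0, |3-2|=1, |15-13|=2, |29-33|=4, |48-45|=3
Sum = 11
MAE = 11/6 = 11/6

11/6


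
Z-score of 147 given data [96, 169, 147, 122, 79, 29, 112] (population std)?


μ = 107.7143, σ = 42.5599
z = (147 - 107.7143)/42.5599 = 0.9231

0.9231


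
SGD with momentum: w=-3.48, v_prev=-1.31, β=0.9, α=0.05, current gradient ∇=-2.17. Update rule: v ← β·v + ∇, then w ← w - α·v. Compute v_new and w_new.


v_new = 0.9·-1.31 - 2.17 = -1.179 - 2.17 = -3.349
w_new = -3.48 - 0.05·-3.349 = -3.48 + 0.16745 = -3.31255

v_new=-3.349, w_new=-3.31255


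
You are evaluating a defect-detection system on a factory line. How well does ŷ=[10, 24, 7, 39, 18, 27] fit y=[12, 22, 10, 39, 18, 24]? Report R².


ȳ = 20.8333
SS_res = Σ(y-ŷ)² = 26
SS_tot = Σ(y-ȳ)² = 544.83
R² = 1 - SS_res/SS_tot = 1 - 0.0477 = 0.9523

0.9523


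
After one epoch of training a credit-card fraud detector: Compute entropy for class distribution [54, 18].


Probabilities: [54/72, 18/72] ≈ [0.75, 0.25]
H = -((54/72)·log₂(54/72) + (18/72)·log₂(18/72))
  = 0.8113 bits

0.8113 bits


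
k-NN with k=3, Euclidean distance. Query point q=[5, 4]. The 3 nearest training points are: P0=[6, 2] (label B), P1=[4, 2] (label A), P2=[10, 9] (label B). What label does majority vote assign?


d(q,P0) = 2.2361  (label B)
d(q,P1) = 2.2361  (label A)
d(q,P2) = 7.0711  (label B)
Votes: A=1, B=2
Majority → B

B


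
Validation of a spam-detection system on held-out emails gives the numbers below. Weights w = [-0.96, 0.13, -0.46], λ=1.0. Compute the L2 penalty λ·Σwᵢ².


‖w‖₂² = (-0.96)² + (0.13)² + (-0.46)²
     = 0.9216 + 0.0169 + 0.2116
     = 1.1501
λ·‖w‖₂² = 1.0·1.1501 = 1.1501

1.1501


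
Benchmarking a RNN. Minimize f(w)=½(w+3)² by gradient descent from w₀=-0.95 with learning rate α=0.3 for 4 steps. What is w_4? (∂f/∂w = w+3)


step 1: grad = -0.95+3 = 2.05; w = -0.95 - 0.3·(2.05) = -1.565
step 2: grad = -1.565+3 = 1.435; w = -1.565 - 0.3·(1.435) = -1.9955
step 3: grad = -1.9955+3 = 1.0045; w = -1.9955 - 0.3·(1.0045) = -2.29685
step 4: grad = -2.29685+3 = 0.70315; w = -2.29685 - 0.3·(0.70315) = -2.507795

-2.507795


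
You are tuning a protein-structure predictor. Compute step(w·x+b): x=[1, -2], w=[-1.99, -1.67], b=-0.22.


z = (1)·(-1.99) + (-2)·(-1.67) - 0.22
  = 1.13
step(z) = 1 (z≥0)

1


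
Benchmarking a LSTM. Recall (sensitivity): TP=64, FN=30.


Recall = TP/(TP+FN)
= 64/(64+30)
= 64/94 = 68.09%

68.09%


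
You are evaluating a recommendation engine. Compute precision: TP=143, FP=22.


Precision = TP/(TP+FP)
= 143/(143+22)
= 143/165 = 86.67%

86.67%


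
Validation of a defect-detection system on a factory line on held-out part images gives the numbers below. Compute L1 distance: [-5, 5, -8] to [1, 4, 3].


d = |-5-1| + |5-4| + |-8-3|
  = 6 + 1 + 11
  = 18

18


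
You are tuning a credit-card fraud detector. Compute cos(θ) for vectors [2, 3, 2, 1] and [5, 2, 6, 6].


A·B = 2·5 + 3·2 + 2·6 + 1·6 = 34
‖A‖ = √18 = 4.2426, ‖B‖ = √101 = 10.0499
cos = 34/(√18·√101) = 34/√1818 = 0.7974

0.7974


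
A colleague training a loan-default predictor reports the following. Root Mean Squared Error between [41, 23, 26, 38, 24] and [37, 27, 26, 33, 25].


MSE = 58/5 = 11.6
RMSE = √(58/5) = 3.4059

3.4059


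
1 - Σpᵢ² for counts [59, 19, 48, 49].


Probabilities: [59/175, 19/175, 48/175, 49/175] ≈ [0.3371, 0.1086, 0.2743, 0.28]
Σpᵢ² = (3481 + 361 + 2304 + 2401)/175² = 8547/30625
Gini = 1 - Σpᵢ² = 1 - 8547/30625 = 0.7209

0.7209


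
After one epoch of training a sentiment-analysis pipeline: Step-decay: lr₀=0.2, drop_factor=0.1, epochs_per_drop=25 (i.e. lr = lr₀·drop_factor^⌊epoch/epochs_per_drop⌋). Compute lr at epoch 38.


n_drops = ⌊38/25⌋ = 1
lr = 0.2·0.1^1 = 0.2·0.1 = 0.02

0.02


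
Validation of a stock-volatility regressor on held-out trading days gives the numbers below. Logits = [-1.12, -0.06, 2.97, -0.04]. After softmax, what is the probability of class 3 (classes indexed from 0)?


Exponentials: e^-1.12=0.3263, e^-0.06=0.9418, e^2.97=19.4919, e^-0.04=0.9608
Sum = 21.7208
Softmax = [0.015, 0.0434, 0.8974, 0.0442]
p[3] = 0.9608/21.7208 = 0.0442

0.0442


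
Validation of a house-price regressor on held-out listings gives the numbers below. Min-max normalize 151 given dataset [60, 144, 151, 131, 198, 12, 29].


min=12, max=198
(151-12)/(198-12) = 139/186 = 0.7473

0.7473


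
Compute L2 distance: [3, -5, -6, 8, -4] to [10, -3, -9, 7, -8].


d = √((3-10)² + (-5+ 3)² + (-6+ 9)² + (8-7)² + (-4+ 8)²)
  = √(49 + 4 + 9 + 1 + 16)
  = √79 = 8.8882

8.8882


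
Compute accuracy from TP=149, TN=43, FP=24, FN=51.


Accuracy = (TP+TN)/(TP+TN+FP+FN)
= (149+43)/(267)
= 192/267 = 71.91%

71.91%


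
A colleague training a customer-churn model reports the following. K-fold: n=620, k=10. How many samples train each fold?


Fold size = 620/10 = 62
Training per fold = 620 - 62 = 558

558


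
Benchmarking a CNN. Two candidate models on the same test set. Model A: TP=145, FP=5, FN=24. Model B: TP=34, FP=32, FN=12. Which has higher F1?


Model A: P=145/150=0.9667, R=145/169=0.858, F1=2PR/(P+R)=2TP/(2TP+FP+FN)=290/319=0.9091
Model B: P=34/66=0.5152, R=34/46=0.7391, F1=2PR/(P+R)=2TP/(2TP+FP+FN)=68/112=0.6071
0.9091 > 0.6071 → Model A

Model A


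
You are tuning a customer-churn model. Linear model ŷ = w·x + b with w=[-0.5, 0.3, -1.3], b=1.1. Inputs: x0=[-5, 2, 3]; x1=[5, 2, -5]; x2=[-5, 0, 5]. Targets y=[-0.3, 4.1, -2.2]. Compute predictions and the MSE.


ŷ0 = (-0.5)·(-5) + (0.3)·(2) + (-1.3)·(3) + 1.1 = 0.3
ŷ1 = (-0.5)·(5) + (0.3)·(2) + (-1.3)·(-5) + 1.1 = 5.7
ŷ2 = (-0.5)·(-5) + (0.3)·(0) + (-1.3)·(5) + 1.1 = -2.9
errors² = [0.36, 2.56, 0.49]
MSE = 3.4100/3 = 1.1367

1.1367


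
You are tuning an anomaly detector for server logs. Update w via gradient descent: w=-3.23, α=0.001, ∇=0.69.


w_new = w - α·∇
= -3.23 - 0.001·0.69
= -3.23 - 0.00069
= -3.23069

-3.23069


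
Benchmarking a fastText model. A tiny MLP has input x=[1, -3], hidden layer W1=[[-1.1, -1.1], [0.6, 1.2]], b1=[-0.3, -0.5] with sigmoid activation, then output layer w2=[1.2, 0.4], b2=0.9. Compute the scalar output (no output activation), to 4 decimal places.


z1[0] = (-1.1)·(1) + (-1.1)·(-3) - 0.3 = 1.9
z1[1] = (0.6)·(1) + (1.2)·(-3) - 0.5 = -3.5
h = sigmoid(z1) = [0.8699, 0.0293]
output = (1.2)·(0.8699) + (0.4)·(0.0293) + 0.9 = 1.9556

1.9556


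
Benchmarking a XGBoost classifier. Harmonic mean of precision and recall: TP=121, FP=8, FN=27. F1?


Precision = 121/129 = 0.938
Recall = 121/148 = 0.8176
F1 = 2·P·R/(P+R) = 2·TP/(2·TP+FP+FN) = 242/(242+8+27) = 242/277 = 0.8736

0.8736


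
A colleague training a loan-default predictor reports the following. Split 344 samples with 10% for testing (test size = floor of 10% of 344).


Test = ⌊344·10/100⌋ = 34
Train = 344 - 34 = 310

Train: 310, Test: 34


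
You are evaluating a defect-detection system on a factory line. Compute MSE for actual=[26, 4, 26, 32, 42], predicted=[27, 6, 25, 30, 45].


Squared errors: (26-27)²=1, (4-6)²=4, (26-25)²=1, (32-30)²=4, (42-45)²=9
Sum = 19
MSE = 19/5 = 19/5

19/5


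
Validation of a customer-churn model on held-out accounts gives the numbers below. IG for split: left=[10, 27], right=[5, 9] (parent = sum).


Parent = [15, 36], H_parent = 0.874
H_left = 0.8419 (n=37), H_right = 0.9403 (n=14)
H_children = (37/51)·0.8419 + (14/51)·0.9403 = 0.8689
IG = 0.874 - 0.8689 = 0.0051

0.0051


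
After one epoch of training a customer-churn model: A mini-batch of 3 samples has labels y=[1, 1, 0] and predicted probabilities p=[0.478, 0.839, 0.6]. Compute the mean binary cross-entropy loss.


L[0] = -ln(0.478) = 0.7381
L[1] = -ln(0.839) = 0.1755
L[2] = -ln(1-0.6) = -ln(0.4) = 0.9163
mean = (0.7381 + 0.1755 + 0.9163)/3 = 0.61

0.61


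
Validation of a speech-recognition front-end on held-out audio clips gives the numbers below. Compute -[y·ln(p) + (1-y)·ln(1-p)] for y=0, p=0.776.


BCE = -[y·ln(p) + (1-y)·ln(1-p)]
= -0 - 1·ln(1-0.776)
= -ln(0.224) = 1.4961

1.4961


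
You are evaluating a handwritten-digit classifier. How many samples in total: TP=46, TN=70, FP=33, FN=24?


Total = TP + TN + FP + FN
= 46 + 70 + 33 + 24
= 173
(Predicted positive: 79, predicted negative: 94)

173


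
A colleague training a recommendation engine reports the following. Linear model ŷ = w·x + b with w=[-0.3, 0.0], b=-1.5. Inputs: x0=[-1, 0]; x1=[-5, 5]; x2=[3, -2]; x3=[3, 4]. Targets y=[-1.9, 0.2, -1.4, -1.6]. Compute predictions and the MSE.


ŷ0 = (-0.3)·(-1) + (0.0)·(0) - 1.5 = -1.2
ŷ1 = (-0.3)·(-5) + (0.0)·(5) - 1.5 = 0.0
ŷ2 = (-0.3)·(3) + (0.0)·(-2) - 1.5 = -2.4
ŷ3 = (-0.3)·(3) + (0.0)·(4) - 1.5 = -2.4
errors² = [0.49, 0.04, 1.0, 0.64]
MSE = 2.1700/4 = 0.5425

0.5425


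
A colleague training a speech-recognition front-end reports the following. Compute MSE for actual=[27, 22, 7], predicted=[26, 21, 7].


Squared errors: (27-26)²=1, (22-21)²=1, (7-7)²=0
Sum = 2
MSE = 2/3 = 2/3

2/3


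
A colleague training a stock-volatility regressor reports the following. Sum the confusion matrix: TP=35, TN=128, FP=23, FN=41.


Total = TP + TN + FP + FN
= 35 + 128 + 23 + 41
= 227
(Predicted positive: 58, predicted negative: 169)

227


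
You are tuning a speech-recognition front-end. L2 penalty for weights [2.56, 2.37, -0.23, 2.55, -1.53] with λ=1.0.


‖w‖₂² = (2.56)² + (2.37)² + (-0.23)² + (2.55)² + (-1.53)²
     = 6.5536 + 5.6169 + 0.0529 + 6.5025 + 2.3409
     = 21.0668
λ·‖w‖₂² = 1.0·21.0668 = 21.0668

21.0668


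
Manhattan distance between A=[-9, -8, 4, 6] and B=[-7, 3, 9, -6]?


d = |-9+ 7| + |-8-3| + |4-9| + |6+ 6|
  = 2 + 11 + 5 + 12
  = 30

30


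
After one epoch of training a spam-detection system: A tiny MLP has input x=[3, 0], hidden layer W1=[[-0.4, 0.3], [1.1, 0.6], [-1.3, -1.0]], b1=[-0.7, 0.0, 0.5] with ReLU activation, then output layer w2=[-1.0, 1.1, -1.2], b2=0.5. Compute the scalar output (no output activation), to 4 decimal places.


z1[0] = (-0.4)·(3) + (0.3)·(0) - 0.7 = -1.9
z1[1] = (1.1)·(3) + (0.6)·(0) + 0.0 = 3.3
z1[2] = (-1.3)·(3) + (-1.0)·(0) + 0.5 = -3.4
h = ReLU(z1) = [0.0, 3.3, 0.0]
output = (-1.0)·(0.0) + (1.1)·(3.3) + (-1.2)·(0.0) + 0.5 = 4.13

4.13


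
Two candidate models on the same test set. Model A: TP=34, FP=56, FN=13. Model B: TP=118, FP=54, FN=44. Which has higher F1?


Model A: P=34/90=0.3778, R=34/47=0.7234, F1=2PR/(P+R)=2TP/(2TP+FP+FN)=68/137=0.4964
Model B: P=118/172=0.686, R=118/162=0.7284, F1=2PR/(P+R)=2TP/(2TP+FP+FN)=236/334=0.7066
0.4964 < 0.7066 → Model B

Model B


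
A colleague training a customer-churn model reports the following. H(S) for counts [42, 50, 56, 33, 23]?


Probabilities: [42/204, 50/204, 56/204, 33/204, 23/204] ≈ [0.2059, 0.2451, 0.2745, 0.1618, 0.1127]
H = -((42/204)·log₂(42/204) + (50/204)·log₂(50/204) + (56/204)·log₂(56/204) + (33/204)·log₂(33/204) + (23/204)·log₂(23/204))
  = 2.2588 bits

2.2588 bits


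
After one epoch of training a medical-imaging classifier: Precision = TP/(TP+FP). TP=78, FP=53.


Precision = TP/(TP+FP)
= 78/(78+53)
= 78/131 = 59.54%

59.54%


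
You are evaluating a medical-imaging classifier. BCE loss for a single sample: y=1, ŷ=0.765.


BCE = -[y·ln(p) + (1-y)·ln(1-p)]
= -1·ln(0.765) - 0
= -ln(0.765) = 0.2679

0.2679


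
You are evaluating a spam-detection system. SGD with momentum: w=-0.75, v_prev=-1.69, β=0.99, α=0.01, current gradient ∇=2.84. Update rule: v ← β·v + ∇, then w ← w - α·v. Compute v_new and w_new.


v_new = 0.99·-1.69 + 2.84 = -1.6731 + 2.84 = 1.1669
w_new = -0.75 - 0.01·1.1669 = -0.75 - 0.011669 = -0.761669

v_new=1.1669, w_new=-0.761669


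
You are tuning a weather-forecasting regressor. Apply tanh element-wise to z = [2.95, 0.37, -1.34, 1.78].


tanh(2.95) = 0.9945
tanh(0.37) = 0.354
tanh(-1.34) = -0.8717
tanh(1.78) = 0.9447
result = [0.9945, 0.354, -0.8717, 0.9447]

[0.9945, 0.354, -0.8717, 0.9447]


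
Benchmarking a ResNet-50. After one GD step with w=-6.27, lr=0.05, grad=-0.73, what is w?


w_new = w - α·∇
= -6.27 - 0.05·-0.73
= -6.27 + 0.0365
= -6.2335

-6.2335


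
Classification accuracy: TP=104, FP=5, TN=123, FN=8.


Accuracy = (TP+TN)/(TP+TN+FP+FN)
= (104+123)/(240)
= 227/240 = 94.58%

94.58%


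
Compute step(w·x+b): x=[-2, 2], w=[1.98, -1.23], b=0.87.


z = (-2)·(1.98) + (2)·(-1.23) + 0.87
  = -5.55
step(z) = 0 (z<0)

0


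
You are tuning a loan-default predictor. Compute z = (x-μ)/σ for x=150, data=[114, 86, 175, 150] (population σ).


μ = 131.25, σ = 33.9513
z = (150 - 131.25)/33.9513 = 0.5523

0.5523


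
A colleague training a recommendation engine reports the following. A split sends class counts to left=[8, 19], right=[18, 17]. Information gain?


Parent = [26, 36], H_parent = 0.9812
H_left = 0.8767 (n=27), H_right = 0.9994 (n=35)
H_children = (27/62)·0.8767 + (35/62)·0.9994 = 0.946
IG = 0.9812 - 0.946 = 0.0352

0.0352


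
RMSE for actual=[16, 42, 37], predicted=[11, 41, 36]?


MSE = 27/3 = 9
RMSE = √(27/3) = 3.0

3.0


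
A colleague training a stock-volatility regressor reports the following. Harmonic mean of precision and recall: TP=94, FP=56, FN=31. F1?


Precision = 94/150 = 0.6267
Recall = 94/125 = 0.752
F1 = 2·P·R/(P+R) = 2·TP/(2·TP+FP+FN) = 188/(188+56+31) = 188/275 = 0.6836

0.6836


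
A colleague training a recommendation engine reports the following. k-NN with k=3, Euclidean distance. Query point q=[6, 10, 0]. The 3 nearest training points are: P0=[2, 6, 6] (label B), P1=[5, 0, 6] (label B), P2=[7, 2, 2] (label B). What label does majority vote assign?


d(q,P0) = 8.2462  (label B)
d(q,P1) = 11.7047  (label B)
d(q,P2) = 8.3066  (label B)
Votes: A=0, B=3
Majority → B

B


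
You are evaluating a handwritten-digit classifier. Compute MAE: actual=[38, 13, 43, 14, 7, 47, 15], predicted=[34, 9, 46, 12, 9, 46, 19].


Absolute errors: |38-34|=4, |13-9|=4, |43-46|=3, |14-12|=2, |7-9|=2, |47-46|=1, |15-19|=4
Sum = 20
MAE = 20/7 = 20/7

20/7


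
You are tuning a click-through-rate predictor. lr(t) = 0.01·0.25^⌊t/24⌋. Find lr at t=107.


n_drops = ⌊107/24⌋ = 4
lr = 0.01·0.25^4 = 0.01·0.00390625 = 0.0000390625

0.0000390625


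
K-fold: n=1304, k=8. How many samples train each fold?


Fold size = 1304/8 = 163
Training per fold = 1304 - 163 = 1141

1141


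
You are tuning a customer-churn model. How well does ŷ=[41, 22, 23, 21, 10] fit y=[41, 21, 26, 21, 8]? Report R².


ȳ = 23.4
SS_res = Σ(y-ŷ)² = 14
SS_tot = Σ(y-ȳ)² = 565.2
R² = 1 - SS_res/SS_tot = 1 - 0.0248 = 0.9752

0.9752


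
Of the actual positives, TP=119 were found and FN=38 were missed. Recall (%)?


Recall = TP/(TP+FN)
= 119/(119+38)
= 119/157 = 75.8%

75.8%


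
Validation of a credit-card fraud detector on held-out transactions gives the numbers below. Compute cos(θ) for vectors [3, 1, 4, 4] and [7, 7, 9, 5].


A·B = 3·7 + 1·7 + 4·9 + 4·5 = 84
‖A‖ = √42 = 6.4807, ‖B‖ = √204 = 14.2829
cos = 84/(√42·√204) = 84/√8568 = 0.9075

0.9075


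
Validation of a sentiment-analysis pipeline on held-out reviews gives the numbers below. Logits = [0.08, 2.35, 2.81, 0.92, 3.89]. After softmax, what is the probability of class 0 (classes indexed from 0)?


Exponentials: e^0.08=1.0833, e^2.35=10.4856, e^2.81=16.6099, e^0.92=2.5093, e^3.89=48.9109
Sum = 79.599
Softmax = [0.0136, 0.1317, 0.2087, 0.0315, 0.6145]
p[0] = 1.0833/79.599 = 0.0136

0.0136


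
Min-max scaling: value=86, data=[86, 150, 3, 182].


min=3, max=182
(86-3)/(182-3) = 83/179 = 0.4637

0.4637


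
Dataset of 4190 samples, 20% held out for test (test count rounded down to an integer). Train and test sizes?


Test = ⌊4190·20/100⌋ = 838
Train = 4190 - 838 = 3352

Train: 3352, Test: 838


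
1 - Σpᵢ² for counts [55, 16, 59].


Probabilities: [55/130, 16/130, 59/130] ≈ [0.4231, 0.1231, 0.4538]
Σpᵢ² = (3025 + 256 + 3481)/130² = 6762/16900
Gini = 1 - Σpᵢ² = 1 - 6762/16900 = 0.5999

0.5999


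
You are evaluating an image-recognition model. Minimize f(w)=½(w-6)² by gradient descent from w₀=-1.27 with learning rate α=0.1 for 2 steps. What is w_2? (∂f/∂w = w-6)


step 1: grad = -1.27-6 = -7.27; w = -1.27 - 0.1·(-7.27) = -0.543
step 2: grad = -0.543-6 = -6.543; w = -0.543 - 0.1·(-6.543) = 0.1113

0.1113


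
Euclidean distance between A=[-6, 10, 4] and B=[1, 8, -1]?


d = √((-6-1)² + (10-8)² + (4+ 1)²)
  = √(49 + 4 + 25)
  = √78 = 8.8318

8.8318


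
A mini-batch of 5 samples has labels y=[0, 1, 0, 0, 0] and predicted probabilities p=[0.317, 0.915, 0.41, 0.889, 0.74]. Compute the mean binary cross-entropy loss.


L[0] = -ln(1-0.317) = -ln(0.683) = 0.3813
L[1] = -ln(0.915) = 0.0888
L[2] = -ln(1-0.41) = -ln(0.59) = 0.5276
L[3] = -ln(1-0.889) = -ln(0.111) = 2.1982
L[4] = -ln(1-0.74) = -ln(0.26) = 1.3471
mean = (0.3813 + 0.0888 + 0.5276 + 2.1982 + 1.3471)/5 = 0.9086

0.9086


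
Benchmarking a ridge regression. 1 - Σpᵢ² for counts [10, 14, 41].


Probabilities: [10/65, 14/65, 41/65] ≈ [0.1538, 0.2154, 0.6308]
Σpᵢ² = (100 + 196 + 1681)/65² = 1977/4225
Gini = 1 - Σpᵢ² = 1 - 1977/4225 = 0.5321

0.5321


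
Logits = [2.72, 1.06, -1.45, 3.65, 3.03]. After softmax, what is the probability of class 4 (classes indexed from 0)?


Exponentials: e^2.72=15.1803, e^1.06=2.8864, e^-1.45=0.2346, e^3.65=38.4747, e^3.03=20.6972
Sum = 77.4732
Softmax = [0.1959, 0.0373, 0.003, 0.4966, 0.2672]
p[4] = 20.6972/77.4732 = 0.2672

0.2672


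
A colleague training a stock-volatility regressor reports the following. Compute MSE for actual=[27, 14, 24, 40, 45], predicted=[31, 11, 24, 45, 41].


Squared errors: (27-31)²=16, (14-11)²=9, (24-24)²=0, (40-45)²=25, (45-41)²=16
Sum = 66
MSE = 66/5 = 66/5

66/5


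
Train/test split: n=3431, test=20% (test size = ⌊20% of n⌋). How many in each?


Test = ⌊3431·20/100⌋ = 686
Train = 3431 - 686 = 2745

Train: 2745, Test: 686


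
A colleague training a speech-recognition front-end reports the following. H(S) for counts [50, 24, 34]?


Probabilities: [50/108, 24/108, 34/108] ≈ [0.463, 0.2222, 0.3148]
H = -((50/108)·log₂(50/108) + (24/108)·log₂(24/108) + (34/108)·log₂(34/108))
  = 1.5215 bits

1.5215 bits


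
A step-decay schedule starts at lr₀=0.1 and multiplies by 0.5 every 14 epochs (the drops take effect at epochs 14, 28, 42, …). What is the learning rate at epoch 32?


n_drops = ⌊32/14⌋ = 2
lr = 0.1·0.5^2 = 0.1·0.25 = 0.025

0.025


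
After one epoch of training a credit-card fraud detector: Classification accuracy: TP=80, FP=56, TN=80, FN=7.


Accuracy = (TP+TN)/(TP+TN+FP+FN)
= (80+80)/(223)
= 160/223 = 71.75%

71.75%


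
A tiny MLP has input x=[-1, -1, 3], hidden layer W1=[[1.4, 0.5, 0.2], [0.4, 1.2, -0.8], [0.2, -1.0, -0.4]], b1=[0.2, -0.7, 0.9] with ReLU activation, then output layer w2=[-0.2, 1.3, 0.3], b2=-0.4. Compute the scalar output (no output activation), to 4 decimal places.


z1[0] = (1.4)·(-1) + (0.5)·(-1) + (0.2)·(3) + 0.2 = -1.1
z1[1] = (0.4)·(-1) + (1.2)·(-1) + (-0.8)·(3) - 0.7 = -4.7
z1[2] = (0.2)·(-1) + (-1.0)·(-1) + (-0.4)·(3) + 0.9 = 0.5
h = ReLU(z1) = [0.0, 0.0, 0.5]
output = (-0.2)·(0.0) + (1.3)·(0.0) + (0.3)·(0.5) - 0.4 = -0.25

-0.25


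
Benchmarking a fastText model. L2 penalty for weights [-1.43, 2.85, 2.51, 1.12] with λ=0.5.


‖w‖₂² = (-1.43)² + (2.85)² + (2.51)² + (1.12)²
     = 2.0449 + 8.1225 + 6.3001 + 1.2544
     = 17.7219
λ·‖w‖₂² = 0.5·17.7219 = 8.86095

8.86095


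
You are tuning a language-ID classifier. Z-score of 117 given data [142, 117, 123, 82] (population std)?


μ = 116, σ = 21.691
z = (117 - 116)/21.691 = 0.0461

0.0461


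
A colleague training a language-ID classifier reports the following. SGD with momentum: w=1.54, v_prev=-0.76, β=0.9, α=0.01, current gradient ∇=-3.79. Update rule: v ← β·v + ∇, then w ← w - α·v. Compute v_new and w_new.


v_new = 0.9·-0.76 - 3.79 = -0.684 - 3.79 = -4.474
w_new = 1.54 - 0.01·-4.474 = 1.54 + 0.04474 = 1.58474

v_new=-4.474, w_new=1.58474


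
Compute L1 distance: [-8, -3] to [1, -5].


d = |-8-1| + |-3+ 5|
  = 9 + 2
  = 11

11


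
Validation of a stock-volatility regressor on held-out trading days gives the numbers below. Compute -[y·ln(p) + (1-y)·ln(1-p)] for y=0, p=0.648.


BCE = -[y·ln(p) + (1-y)·ln(1-p)]
= -0 - 1·ln(1-0.648)
= -ln(0.352) = 1.0441

1.0441


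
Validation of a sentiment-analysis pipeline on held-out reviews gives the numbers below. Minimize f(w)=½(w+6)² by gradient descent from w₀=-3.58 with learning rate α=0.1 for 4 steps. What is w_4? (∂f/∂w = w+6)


step 1: grad = -3.58+6 = 2.42; w = -3.58 - 0.1·(2.42) = -3.822
step 2: grad = -3.822+6 = 2.178; w = -3.822 - 0.1·(2.178) = -4.0398
step 3: grad = -4.0398+6 = 1.9602; w = -4.0398 - 0.1·(1.9602) = -4.23582
step 4: grad = -4.23582+6 = 1.76418; w = -4.23582 - 0.1·(1.76418) = -4.412238

-4.412238


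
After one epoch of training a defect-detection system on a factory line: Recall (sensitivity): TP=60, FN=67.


Recall = TP/(TP+FN)
= 60/(60+67)
= 60/127 = 47.24%

47.24%


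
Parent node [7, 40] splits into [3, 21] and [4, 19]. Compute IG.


Parent = [7, 40], H_parent = 0.6072
H_left = 0.5436 (n=24), H_right = 0.6666 (n=23)
H_children = (24/47)·0.5436 + (23/47)·0.6666 = 0.6038
IG = 0.6072 - 0.6038 = 0.0034

0.0034


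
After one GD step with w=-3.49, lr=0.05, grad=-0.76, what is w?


w_new = w - α·∇
= -3.49 - 0.05·-0.76
= -3.49 + 0.038
= -3.452

-3.452


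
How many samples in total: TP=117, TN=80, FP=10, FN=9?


Total = TP + TN + FP + FN
= 117 + 80 + 10 + 9
= 216
(Predicted positive: 127, predicted negative: 89)

216


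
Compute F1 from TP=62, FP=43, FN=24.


Precision = 62/105 = 0.5905
Recall = 62/86 = 0.7209
F1 = 2·P·R/(P+R) = 2·TP/(2·TP+FP+FN) = 124/(124+43+24) = 124/191 = 0.6492

0.6492


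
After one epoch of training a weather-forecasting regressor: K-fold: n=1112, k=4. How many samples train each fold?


Fold size = 1112/4 = 278
Training per fold = 1112 - 278 = 834

834


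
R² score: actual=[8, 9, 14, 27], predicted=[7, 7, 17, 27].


ȳ = 14.5
SS_res = Σ(y-ŷ)² = 14
SS_tot = Σ(y-ȳ)² = 229
R² = 1 - SS_res/SS_tot = 1 - 0.0611 = 0.9389

0.9389


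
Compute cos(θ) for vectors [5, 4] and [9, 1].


A·B = 5·9 + 4·1 = 49
‖A‖ = √41 = 6.4031, ‖B‖ = √82 = 9.0554
cos = 49/(√41·√82) = 49/√3362 = 0.8451

0.8451


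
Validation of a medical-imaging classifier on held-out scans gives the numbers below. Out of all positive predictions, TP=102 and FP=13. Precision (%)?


Precision = TP/(TP+FP)
= 102/(102+13)
= 102/115 = 88.7%

88.7%


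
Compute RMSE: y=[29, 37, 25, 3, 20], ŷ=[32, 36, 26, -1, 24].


MSE = 43/5 = 8.6
RMSE = √(43/5) = 2.9326

2.9326


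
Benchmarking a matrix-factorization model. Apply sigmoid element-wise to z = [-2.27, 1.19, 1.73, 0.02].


σ(-2.27) = 1/(1+e^2.27) = 0.0936
σ(1.19) = 1/(1+e^-1.19) = 0.7667
σ(1.73) = 1/(1+e^-1.73) = 0.8494
σ(0.02) = 1/(1+e^-0.02) = 0.505
result = [0.0936, 0.7667, 0.8494, 0.505]

[0.0936, 0.7667, 0.8494, 0.505]


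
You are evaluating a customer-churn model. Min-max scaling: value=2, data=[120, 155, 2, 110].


min=2, max=155
(2-2)/(155-2) = 0/153 = 0.0

0.0


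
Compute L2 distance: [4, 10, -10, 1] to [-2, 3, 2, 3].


d = √((4+ 2)² + (10-3)² + (-10-2)² + (1-3)²)
  = √(36 + 49 + 144 + 4)
  = √233 = 15.2643

15.2643


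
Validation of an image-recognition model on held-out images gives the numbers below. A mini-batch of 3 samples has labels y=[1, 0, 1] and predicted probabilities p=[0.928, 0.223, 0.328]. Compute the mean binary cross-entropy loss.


L[0] = -ln(0.928) = 0.0747
L[1] = -ln(1-0.223) = -ln(0.777) = 0.2523
L[2] = -ln(0.328) = 1.1147
mean = (0.0747 + 0.2523 + 1.1147)/3 = 0.4806

0.4806


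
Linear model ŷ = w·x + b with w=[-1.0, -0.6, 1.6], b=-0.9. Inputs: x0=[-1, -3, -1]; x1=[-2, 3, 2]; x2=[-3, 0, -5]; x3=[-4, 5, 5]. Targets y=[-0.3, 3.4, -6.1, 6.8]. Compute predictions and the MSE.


ŷ0 = (-1.0)·(-1) + (-0.6)·(-3) + (1.6)·(-1) - 0.9 = 0.3
ŷ1 = (-1.0)·(-2) + (-0.6)·(3) + (1.6)·(2) - 0.9 = 2.5
ŷ2 = (-1.0)·(-3) + (-0.6)·(0) + (1.6)·(-5) - 0.9 = -5.9
ŷ3 = (-1.0)·(-4) + (-0.6)·(5) + (1.6)·(5) - 0.9 = 8.1
errors² = [0.36, 0.81, 0.04, 1.69]
MSE = 2.9000/4 = 0.725

0.725


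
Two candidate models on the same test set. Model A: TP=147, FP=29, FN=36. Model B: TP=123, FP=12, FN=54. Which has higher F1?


Model A: P=147/176=0.8352, R=147/183=0.8033, F1=2PR/(P+R)=2TP/(2TP+FP+FN)=294/359=0.8189
Model B: P=123/135=0.9111, R=123/177=0.6949, F1=2PR/(P+R)=2TP/(2TP+FP+FN)=246/312=0.7885
0.8189 > 0.7885 → Model A

Model A


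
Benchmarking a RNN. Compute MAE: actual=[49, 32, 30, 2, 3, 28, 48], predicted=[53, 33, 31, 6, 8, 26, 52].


Absolute errors: |49-53|=4, |32-33|=1, |30-31|=1, |2-6|=4, |3-8|=5, |28-26|=2, |48-52|=4
Sum = 21
MAE = 21/7 = 3

3


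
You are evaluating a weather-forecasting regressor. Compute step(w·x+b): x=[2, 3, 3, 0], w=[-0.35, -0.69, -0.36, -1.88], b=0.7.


z = (2)·(-0.35) + (3)·(-0.69) + (3)·(-0.36) + (0)·(-1.88) + 0.7
  = -3.15
step(z) = 0 (z<0)

0


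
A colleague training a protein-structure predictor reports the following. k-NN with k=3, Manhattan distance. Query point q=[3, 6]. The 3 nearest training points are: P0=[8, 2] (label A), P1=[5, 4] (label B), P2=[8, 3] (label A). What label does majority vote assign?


d(q,P0) = 9  (label A)
d(q,P1) = 4  (label B)
d(q,P2) = 8  (label A)
Votes: A=2, B=1
Majority → A

A


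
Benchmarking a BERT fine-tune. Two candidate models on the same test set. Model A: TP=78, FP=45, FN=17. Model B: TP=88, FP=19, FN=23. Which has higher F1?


Model A: P=78/123=0.6341, R=78/95=0.8211, F1=2PR/(P+R)=2TP/(2TP+FP+FN)=156/218=0.7156
Model B: P=88/107=0.8224, R=88/111=0.7928, F1=2PR/(P+R)=2TP/(2TP+FP+FN)=176/218=0.8073
0.7156 < 0.8073 → Model B

Model B


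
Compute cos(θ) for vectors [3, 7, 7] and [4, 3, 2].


A·B = 3·4 + 7·3 + 7·2 = 47
‖A‖ = √107 = 10.3441, ‖B‖ = √29 = 5.3852
cos = 47/(√107·√29) = 47/√3103 = 0.8437

0.8437


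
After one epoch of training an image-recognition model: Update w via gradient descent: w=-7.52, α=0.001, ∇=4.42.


w_new = w - α·∇
= -7.52 - 0.001·4.42
= -7.52 - 0.00442
= -7.52442

-7.52442


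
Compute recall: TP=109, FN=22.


Recall = TP/(TP+FN)
= 109/(109+22)
= 109/131 = 83.21%

83.21%


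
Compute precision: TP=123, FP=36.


Precision = TP/(TP+FP)
= 123/(123+36)
= 123/159 = 77.36%

77.36%


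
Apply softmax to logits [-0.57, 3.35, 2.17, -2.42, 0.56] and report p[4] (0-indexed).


Exponentials: e^-0.57=0.5655, e^3.35=28.5027, e^2.17=8.7583, e^-2.42=0.0889, e^0.56=1.7507
Sum = 39.6661
Softmax = [0.0143, 0.7186, 0.2208, 0.0022, 0.0441]
p[4] = 1.7507/39.6661 = 0.0441

0.0441


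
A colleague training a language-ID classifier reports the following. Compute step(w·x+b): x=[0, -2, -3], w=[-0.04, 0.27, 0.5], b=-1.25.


z = (0)·(-0.04) + (-2)·(0.27) + (-3)·(0.5) - 1.25
  = -3.29
step(z) = 0 (z<0)

0


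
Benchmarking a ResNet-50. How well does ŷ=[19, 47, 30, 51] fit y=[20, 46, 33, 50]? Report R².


ȳ = 37.25
SS_res = Σ(y-ŷ)² = 12
SS_tot = Σ(y-ȳ)² = 554.75
R² = 1 - SS_res/SS_tot = 1 - 0.0216 = 0.9784

0.9784


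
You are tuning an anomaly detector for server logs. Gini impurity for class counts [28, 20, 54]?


Probabilities: [28/102, 20/102, 54/102] ≈ [0.2745, 0.1961, 0.5294]
Σpᵢ² = (784 + 400 + 2916)/102² = 4100/10404
Gini = 1 - Σpᵢ² = 1 - 4100/10404 = 0.6059

0.6059


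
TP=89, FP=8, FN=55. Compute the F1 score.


Precision = 89/97 = 0.9175
Recall = 89/144 = 0.6181
F1 = 2·P·R/(P+R) = 2·TP/(2·TP+FP+FN) = 178/(178+8+55) = 178/241 = 0.7386

0.7386


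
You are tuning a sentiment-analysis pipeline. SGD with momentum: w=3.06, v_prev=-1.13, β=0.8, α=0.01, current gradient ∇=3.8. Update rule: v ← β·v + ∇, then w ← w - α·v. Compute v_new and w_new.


v_new = 0.8·-1.13 + 3.8 = -0.904 + 3.8 = 2.896
w_new = 3.06 - 0.01·2.896 = 3.06 - 0.02896 = 3.03104

v_new=2.896, w_new=3.03104


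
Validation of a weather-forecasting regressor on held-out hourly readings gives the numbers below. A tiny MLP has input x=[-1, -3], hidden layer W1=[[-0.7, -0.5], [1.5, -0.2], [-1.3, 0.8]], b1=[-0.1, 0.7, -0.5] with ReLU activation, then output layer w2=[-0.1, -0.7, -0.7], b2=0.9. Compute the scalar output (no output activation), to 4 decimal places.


z1[0] = (-0.7)·(-1) + (-0.5)·(-3) - 0.1 = 2.1
z1[1] = (1.5)·(-1) + (-0.2)·(-3) + 0.7 = -0.2
z1[2] = (-1.3)·(-1) + (0.8)·(-3) - 0.5 = -1.6
h = ReLU(z1) = [2.1, 0.0, 0.0]
output = (-0.1)·(2.1) + (-0.7)·(0.0) + (-0.7)·(0.0) + 0.9 = 0.69

0.69


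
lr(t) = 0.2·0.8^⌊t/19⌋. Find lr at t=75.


n_drops = ⌊75/19⌋ = 3
lr = 0.2·0.8^3 = 0.2·0.512 = 0.1024

0.1024


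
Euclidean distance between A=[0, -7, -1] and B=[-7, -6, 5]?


d = √((0+ 7)² + (-7+ 6)² + (-1-5)²)
  = √(49 + 1 + 36)
  = √86 = 9.2736

9.2736


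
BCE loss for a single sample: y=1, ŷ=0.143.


BCE = -[y·ln(p) + (1-y)·ln(1-p)]
= -1·ln(0.143) - 0
= -ln(0.143) = 1.9449

1.9449


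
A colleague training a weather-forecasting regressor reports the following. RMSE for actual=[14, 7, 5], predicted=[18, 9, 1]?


MSE = 36/3 = 12
RMSE = √(36/3) = 3.4641

3.4641


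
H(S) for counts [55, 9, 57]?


Probabilities: [55/121, 9/121, 57/121] ≈ [0.4545, 0.0744, 0.4711]
H = -((55/121)·log₂(55/121) + (9/121)·log₂(9/121) + (57/121)·log₂(57/121))
  = 1.3075 bits

1.3075 bits


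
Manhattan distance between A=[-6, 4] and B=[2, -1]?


d = |-6-2| + |4+ 1|
  = 8 + 5
  = 13

13


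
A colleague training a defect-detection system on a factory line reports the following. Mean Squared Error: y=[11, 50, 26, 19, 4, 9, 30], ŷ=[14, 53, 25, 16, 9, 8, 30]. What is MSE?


Squared errors: (11-14)²=9, (50-53)²=9, (26-25)²=1, (19-16)²=9, (4-9)²=25, (9-8)²=1, (30-30)²=0
Sum = 54
MSE = 54/7 = 54/7

54/7


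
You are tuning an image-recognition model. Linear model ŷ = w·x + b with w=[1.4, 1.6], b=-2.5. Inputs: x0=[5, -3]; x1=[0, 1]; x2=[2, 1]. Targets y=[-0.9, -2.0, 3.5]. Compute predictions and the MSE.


ŷ0 = (1.4)·(5) + (1.6)·(-3) - 2.5 = -0.3
ŷ1 = (1.4)·(0) + (1.6)·(1) - 2.5 = -0.9
ŷ2 = (1.4)·(2) + (1.6)·(1) - 2.5 = 1.9
errors² = [0.36, 1.21, 2.56]
MSE = 4.1300/3 = 1.3767

1.3767


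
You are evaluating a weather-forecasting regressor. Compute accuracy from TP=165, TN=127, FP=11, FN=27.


Accuracy = (TP+TN)/(TP+TN+FP+FN)
= (165+127)/(330)
= 292/330 = 88.48%

88.48%
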